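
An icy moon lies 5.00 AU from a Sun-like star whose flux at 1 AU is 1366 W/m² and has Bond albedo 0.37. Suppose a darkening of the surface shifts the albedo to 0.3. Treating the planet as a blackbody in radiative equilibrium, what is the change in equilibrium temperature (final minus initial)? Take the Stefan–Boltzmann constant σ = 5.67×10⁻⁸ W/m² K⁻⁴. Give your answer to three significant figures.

By the inverse-square law, S = 1366/5.00² = 54.64 W/m².
Before: T₁ = [54.64·0.63/(4σ)]^(1/4) = 111.0 K.
Final:   T₂ = [S(1−0.3)/(4σ)]^(1/4) = 114.0 K.
Change: 114.0 − 111.0 = 2.962 K.

2.96 K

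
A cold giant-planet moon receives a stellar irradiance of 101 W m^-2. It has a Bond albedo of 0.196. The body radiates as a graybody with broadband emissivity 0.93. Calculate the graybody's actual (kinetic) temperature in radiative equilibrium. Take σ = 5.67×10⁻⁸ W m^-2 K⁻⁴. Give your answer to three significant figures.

Averaging over the sphere, the absorbed flux is S(1−α)/4 = 20.30 W m^-2.
Equating to εσT⁴ with ε = 0.93: T = (20.30/0.93σ)^(1/4) = 140.1 K.

140 kelvin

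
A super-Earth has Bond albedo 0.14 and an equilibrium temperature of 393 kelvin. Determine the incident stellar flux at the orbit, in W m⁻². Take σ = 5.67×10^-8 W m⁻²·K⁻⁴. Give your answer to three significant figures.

Invert the energy balance for S: S = 4σT⁴/(1−α).
σT⁴ = 5.67×10⁻⁸·(393)⁴ = 1353 W m⁻².
S = 4·1353/0.86 = 6291 W m⁻².

6290 W m⁻²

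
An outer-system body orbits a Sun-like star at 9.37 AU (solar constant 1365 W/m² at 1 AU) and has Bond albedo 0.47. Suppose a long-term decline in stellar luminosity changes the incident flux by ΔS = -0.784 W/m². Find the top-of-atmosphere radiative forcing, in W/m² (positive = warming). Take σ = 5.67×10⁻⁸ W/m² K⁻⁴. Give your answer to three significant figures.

Flux at the orbit: S = 1365/(9.37)² = 15.55 W/m².
Only a fraction (1−α) is absorbed and it's spread over 4πR², so ΔF = (1−α)ΔS/4 = -0.1039 W/m².

-0.104 W/m²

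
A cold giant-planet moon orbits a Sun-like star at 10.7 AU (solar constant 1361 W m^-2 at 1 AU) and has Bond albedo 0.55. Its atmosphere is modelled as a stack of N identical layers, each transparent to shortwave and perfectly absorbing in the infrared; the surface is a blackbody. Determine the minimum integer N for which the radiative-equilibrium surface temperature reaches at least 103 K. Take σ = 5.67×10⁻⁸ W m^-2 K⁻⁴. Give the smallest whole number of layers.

4

Flux at the orbit: S = 1361/(10.7)² = 11.89 W m^-2.
Top-of-atmosphere balance: σT_e⁴ = S(1−α)/4 = 1.337 W m^-2 → T_e = 69.69 K.
Since T_s⁴ = (N+1)T_e⁴, we need N ≥ (T_s/T_e)⁴ − 1 = 3.772.
The minimum whole number is N = 4.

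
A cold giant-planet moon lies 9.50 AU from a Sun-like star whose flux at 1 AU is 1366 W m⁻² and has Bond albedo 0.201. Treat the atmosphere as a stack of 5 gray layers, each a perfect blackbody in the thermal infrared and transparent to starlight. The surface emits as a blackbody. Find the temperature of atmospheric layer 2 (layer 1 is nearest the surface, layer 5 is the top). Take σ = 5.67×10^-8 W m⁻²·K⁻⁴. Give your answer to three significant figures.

121 K

Irradiance scales as 1/d², so S = 1366 W m⁻² × (1/9.50)² = 15.14 W m⁻².
OLR = S(1−α)/4 = 3.023 W m⁻²; the top layer radiates at T_e = 85.45 K.
The net upward flux σT_e⁴ is constant between every pair of levels, so T_k⁴ = (N+1−k)T_e⁴.
T_2 = (4)^(1/4)·85.45 = 120.8 K.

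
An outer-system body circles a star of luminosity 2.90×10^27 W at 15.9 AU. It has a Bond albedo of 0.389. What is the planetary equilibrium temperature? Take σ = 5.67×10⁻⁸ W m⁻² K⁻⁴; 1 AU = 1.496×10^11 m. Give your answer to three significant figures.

102 kelvin

d = 15.9 × 1.496×10^11 m = 2.379×10^12 m.
Spreading L over a sphere of radius d: S = 2.90×10^27/(4π·2.38×10^12²) = 40.79 W m⁻².
Averaging over the sphere, the absorbed flux is S(1−α)/4 = 6.230 W m⁻².
In equilibrium σT⁴ equals this, so T = 102.4 K.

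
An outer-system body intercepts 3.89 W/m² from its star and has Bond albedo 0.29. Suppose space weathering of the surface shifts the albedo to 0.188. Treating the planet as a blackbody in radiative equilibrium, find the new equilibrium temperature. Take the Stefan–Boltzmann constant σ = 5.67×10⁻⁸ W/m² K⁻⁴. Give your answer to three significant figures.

New equilibrium: T₂ = [(1−0.188)·3.890/(4σ)]^(1/4) = 61.09 K.

61.1 kelvin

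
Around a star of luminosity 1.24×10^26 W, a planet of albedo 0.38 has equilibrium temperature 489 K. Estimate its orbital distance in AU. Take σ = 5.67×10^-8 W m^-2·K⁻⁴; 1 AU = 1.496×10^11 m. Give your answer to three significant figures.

0.145 AU

The flux needed for this T is 4σT⁴/(1−0.38) = 20920 W m^-2.
Then d = [L/(4πS)]^(1/2) = 2.172×10^10 m, i.e. 0.1452 AU.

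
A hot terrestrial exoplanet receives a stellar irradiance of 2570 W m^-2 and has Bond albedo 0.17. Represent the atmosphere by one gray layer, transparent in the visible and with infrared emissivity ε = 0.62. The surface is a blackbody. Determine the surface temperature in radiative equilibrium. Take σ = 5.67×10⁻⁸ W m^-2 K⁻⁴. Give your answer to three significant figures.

342 K

Effective emission temperature (TOA balance): σT_e⁴ = S(1−α)/4 = 533.3 W m^-2 → T_e = 311.4 K.
The surface balance (absorbed SW + ε·downward IR = σT_s⁴) with T_a⁴ = T_s⁴/2 reduces to T_s = T_e·[2/(2−ε)]^¼ = 341.7 K.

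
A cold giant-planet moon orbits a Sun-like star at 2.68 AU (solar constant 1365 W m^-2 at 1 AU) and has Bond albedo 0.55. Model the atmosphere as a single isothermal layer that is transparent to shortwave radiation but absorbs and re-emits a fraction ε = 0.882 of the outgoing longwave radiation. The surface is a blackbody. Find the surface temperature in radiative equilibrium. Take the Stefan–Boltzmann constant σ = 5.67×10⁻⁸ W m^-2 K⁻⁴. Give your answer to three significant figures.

161 K

Irradiance scales as 1/d², so S = 1365 W m^-2 × (1/2.68)² = 190.0 W m^-2.
At the top of the atmosphere, σT_e⁴ = S(1−α)/4 = 21.38 W m^-2, giving T_e = 139.4 K.
The surface balance (absorbed SW + ε·downward IR = σT_s⁴) with T_a⁴ = T_s⁴/2 reduces to T_s = T_e·[2/(2−ε)]^¼ = 161.2 K.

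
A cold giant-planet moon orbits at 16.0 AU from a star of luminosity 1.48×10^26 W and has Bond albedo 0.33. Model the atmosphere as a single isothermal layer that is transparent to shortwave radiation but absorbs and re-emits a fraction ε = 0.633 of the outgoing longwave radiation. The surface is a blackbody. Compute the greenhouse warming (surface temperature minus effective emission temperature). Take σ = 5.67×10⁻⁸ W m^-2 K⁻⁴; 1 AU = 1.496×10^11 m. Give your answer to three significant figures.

4.95 K

Orbital distance: d = 16.0 AU = 2.394×10^12 m.
Spreading L over a sphere of radius d: S = 1.48×10^26/(4π·2.39×10^12²) = 2.056 W m^-2.
At the top of the atmosphere, σT_e⁴ = S(1−α)/4 = 0.3443 W m^-2, giving T_e = 49.64 K.
The surface balance (absorbed SW + ε·downward IR = σT_s⁴) with T_a⁴ = T_s⁴/2 reduces to T_s = T_e·[2/(2−ε)]^¼ = 54.60 K.
The atmosphere warms the surface by 4.954 K.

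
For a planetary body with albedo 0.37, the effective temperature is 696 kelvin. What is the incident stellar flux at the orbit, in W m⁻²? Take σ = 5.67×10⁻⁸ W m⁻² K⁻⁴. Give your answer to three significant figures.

84500 W m⁻²

Invert the energy balance for S: S = 4σT⁴/(1−α).
σT⁴ = 5.67×10⁻⁸·(696)⁴ = 13310 W m⁻².
S = 4·13310/0.63 = 84480 W m⁻².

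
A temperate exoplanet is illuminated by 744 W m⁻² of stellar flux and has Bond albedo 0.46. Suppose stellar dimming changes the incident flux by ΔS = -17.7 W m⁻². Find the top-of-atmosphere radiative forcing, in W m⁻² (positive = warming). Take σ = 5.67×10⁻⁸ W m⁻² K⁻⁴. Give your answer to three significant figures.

ΔF = Δ[S(1−α)]/4 = (1−0.46)·-17.7/4 = -2.389 W m⁻².

-2.39 W m⁻²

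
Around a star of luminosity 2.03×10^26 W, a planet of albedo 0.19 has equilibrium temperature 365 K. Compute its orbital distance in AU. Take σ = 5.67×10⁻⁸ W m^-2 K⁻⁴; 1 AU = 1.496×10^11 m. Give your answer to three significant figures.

Required flux: S = 4σT⁴/(1−α) = 4970 W m^-2.
Then d = [L/(4πS)]^(1/2) = 5.701×10^10 m, i.e. 0.3811 AU.

0.381 AU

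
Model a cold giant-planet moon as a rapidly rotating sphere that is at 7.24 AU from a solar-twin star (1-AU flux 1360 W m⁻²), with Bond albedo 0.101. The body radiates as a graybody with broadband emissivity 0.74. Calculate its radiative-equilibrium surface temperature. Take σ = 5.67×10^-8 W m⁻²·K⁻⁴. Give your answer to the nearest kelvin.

109 K

By the inverse-square law, S = 1360/7.24² = 25.95 W m⁻².
The planet absorbs (1−α)S over its disc πR² and re-emits over 4πR², so the mean absorbed flux is (1−0.101)·25.95/4 = 5.831 W m⁻².
Equating to εσT⁴ with ε = 0.74: T = (5.831/0.74σ)^(1/4) = 108.6 K.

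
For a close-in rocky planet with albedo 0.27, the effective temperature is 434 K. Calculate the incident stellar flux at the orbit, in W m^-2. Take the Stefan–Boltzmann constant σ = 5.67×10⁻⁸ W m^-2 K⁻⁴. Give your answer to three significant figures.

From S(1−α)/4 = σT⁴: S = 4σT⁴/(1−α).
σT⁴ = 5.67×10⁻⁸·(434)⁴ = 2012 W m^-2.
So S = 4×2012/(1−0.27) = 11020 W m^-2.

11000 W m^-2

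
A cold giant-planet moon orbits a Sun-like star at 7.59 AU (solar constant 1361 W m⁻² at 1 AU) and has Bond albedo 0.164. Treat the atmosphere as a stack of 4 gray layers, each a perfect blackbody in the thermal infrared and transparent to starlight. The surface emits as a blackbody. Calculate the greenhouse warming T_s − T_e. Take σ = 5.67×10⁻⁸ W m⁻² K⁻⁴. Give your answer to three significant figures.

47.9 K

Flux at the orbit: S = 1361/(7.59)² = 23.63 W m⁻².
Top-of-atmosphere balance: σT_e⁴ = S(1−α)/4 = 4.938 W m⁻² → T_e = 96.60 K.
T_s = (N+1)^(1/4)·T_e = 144.5 K.
So the greenhouse effect raises the surface by 144.5 − 96.60 = 47.85 K.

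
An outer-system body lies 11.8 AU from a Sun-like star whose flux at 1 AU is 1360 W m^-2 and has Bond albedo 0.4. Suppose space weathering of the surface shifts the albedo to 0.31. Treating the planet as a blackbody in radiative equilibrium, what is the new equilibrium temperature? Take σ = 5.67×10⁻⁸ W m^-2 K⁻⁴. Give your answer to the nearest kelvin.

By the inverse-square law, S = 1360/11.8² = 9.767 W m^-2.
New equilibrium: T₂ = [(1−0.31)·9.767/(4σ)]^(1/4) = 73.83 K.

74 kelvin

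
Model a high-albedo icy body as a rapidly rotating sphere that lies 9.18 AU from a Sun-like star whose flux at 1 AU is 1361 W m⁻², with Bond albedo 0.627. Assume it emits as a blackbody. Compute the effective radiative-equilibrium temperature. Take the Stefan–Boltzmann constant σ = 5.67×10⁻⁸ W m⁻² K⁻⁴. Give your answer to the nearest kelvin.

72 K

Flux at the orbit: S = 1361/(9.18)² = 16.15 W m⁻².
Averaging over the sphere, the absorbed flux is S(1−α)/4 = 1.506 W m⁻².
Set σT⁴ = 1.506 → T = (1.506/σ)^(1/4) = 71.79 K.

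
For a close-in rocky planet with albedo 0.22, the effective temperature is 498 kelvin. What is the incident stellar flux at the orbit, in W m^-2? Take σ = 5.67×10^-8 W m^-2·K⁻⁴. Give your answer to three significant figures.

17900 W m^-2

From S(1−α)/4 = σT⁴: S = 4σT⁴/(1−α).
σT⁴ = 5.67×10⁻⁸·(498)⁴ = 3487 W m^-2.
S = 4·3487/0.78 = 17880 W m^-2.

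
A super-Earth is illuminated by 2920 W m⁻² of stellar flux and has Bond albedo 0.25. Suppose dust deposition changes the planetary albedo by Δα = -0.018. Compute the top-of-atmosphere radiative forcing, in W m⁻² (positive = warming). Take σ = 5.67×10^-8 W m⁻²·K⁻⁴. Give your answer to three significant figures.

13.1 W m⁻²

The change in absorbed flux is Δ[S(1−α)/4] = −SΔα/4 = 13.14 W m⁻².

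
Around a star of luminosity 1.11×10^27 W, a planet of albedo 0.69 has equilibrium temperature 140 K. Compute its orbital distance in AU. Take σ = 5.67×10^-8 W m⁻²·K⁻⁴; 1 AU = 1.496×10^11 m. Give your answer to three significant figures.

3.75 AU

Energy balance gives S = 4σT⁴/(1−α) = 281.1 W m⁻².
From L = 4πd²S, d = √(1.11×10^27/(4π·281.1)) = 5.606×10^11 m = 3.747 AU.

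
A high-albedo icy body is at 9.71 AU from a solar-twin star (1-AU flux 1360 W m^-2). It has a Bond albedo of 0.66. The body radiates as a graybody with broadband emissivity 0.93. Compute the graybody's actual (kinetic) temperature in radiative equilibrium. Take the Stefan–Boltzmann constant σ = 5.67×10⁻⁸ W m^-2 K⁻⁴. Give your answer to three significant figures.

Flux at the orbit: S = 1360/(9.71)² = 14.42 W m^-2.
Absorbed flux (global mean): S(1−α)/4 = 14.42·0.34/4 = 1.226 W m^-2.
Radiative balance εσT⁴ = 1.226 gives T = [1.226/(0.93·σ)]^(1/4) = 69.44 K.

69.4 kelvin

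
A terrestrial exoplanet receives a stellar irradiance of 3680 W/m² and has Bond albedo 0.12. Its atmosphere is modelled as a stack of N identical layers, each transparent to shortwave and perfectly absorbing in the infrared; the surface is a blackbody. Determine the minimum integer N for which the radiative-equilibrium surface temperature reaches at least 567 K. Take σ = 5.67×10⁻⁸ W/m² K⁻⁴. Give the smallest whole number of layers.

7

OLR = S(1−α)/4 = 809.6 W/m²; the top layer radiates at T_e = 345.7 K.
Since T_s⁴ = (N+1)T_e⁴, we need N ≥ (T_s/T_e)⁴ − 1 = 6.238.
Rounding up, N = 7.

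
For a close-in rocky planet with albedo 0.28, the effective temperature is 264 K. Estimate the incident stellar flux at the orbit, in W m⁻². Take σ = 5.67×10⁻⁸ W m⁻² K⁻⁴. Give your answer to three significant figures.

1530 W m⁻²

Invert the energy balance for S: S = 4σT⁴/(1−α).
σT⁴ = 5.67×10⁻⁸·(264)⁴ = 275.4 W m⁻².
S = 4·275.4/0.72 = 1530 W m⁻².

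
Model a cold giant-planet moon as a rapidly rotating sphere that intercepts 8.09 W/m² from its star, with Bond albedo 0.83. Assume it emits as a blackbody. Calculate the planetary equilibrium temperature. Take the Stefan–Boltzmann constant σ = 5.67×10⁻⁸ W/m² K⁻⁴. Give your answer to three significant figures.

The planet absorbs (1−α)S over its disc πR² and re-emits over 4πR², so the mean absorbed flux is (1−0.83)·8.090/4 = 0.3438 W/m².
Set σT⁴ = 0.3438 → T = (0.3438/σ)^(1/4) = 49.62 K.

49.6 K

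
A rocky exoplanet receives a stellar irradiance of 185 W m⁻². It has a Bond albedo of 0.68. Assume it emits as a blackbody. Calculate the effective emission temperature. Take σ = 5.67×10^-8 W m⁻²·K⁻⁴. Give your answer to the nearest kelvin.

Absorbed flux (global mean): S(1−α)/4 = 185.0·0.32/4 = 14.80 W m⁻².
Set σT⁴ = 14.80 → T = (14.80/σ)^(1/4) = 127.1 K.

127 K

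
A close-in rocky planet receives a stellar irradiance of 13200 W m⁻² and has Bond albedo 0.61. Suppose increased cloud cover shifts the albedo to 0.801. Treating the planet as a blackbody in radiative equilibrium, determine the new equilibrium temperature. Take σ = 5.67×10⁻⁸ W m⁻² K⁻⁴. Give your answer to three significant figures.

328 K

New equilibrium: T₂ = [(1−0.801)·13200/(4σ)]^(1/4) = 328.1 K.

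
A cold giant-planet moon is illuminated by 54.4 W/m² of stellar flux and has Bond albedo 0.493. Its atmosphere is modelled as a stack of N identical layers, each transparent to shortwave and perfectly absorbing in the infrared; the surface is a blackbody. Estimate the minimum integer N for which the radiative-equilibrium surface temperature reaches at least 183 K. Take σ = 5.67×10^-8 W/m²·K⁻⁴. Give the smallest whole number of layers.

9

Top-of-atmosphere balance: σT_e⁴ = S(1−α)/4 = 6.895 W/m² → T_e = 105.0 K.
T_s = (N+1)^(1/4)·T_e ≥ 183 K requires N+1 ≥ (T_s/T_e)⁴ = (183/105.0)⁴ = 9.222.
The minimum whole number is N = 9.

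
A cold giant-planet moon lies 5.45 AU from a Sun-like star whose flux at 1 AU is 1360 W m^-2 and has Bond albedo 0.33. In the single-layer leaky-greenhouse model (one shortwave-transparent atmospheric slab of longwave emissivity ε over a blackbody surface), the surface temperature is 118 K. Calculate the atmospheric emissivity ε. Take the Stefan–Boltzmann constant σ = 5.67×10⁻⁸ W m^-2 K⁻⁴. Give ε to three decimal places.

By the inverse-square law, S = 1360/5.45² = 45.79 W m^-2.
Effective temperature: T_e = [S(1−α)/(4σ)]^(1/4) = 107.8 K.
Since (2−ε)/2 = (T_e/T_s)⁴ = 0.6977, ε = 0.6047.

0.605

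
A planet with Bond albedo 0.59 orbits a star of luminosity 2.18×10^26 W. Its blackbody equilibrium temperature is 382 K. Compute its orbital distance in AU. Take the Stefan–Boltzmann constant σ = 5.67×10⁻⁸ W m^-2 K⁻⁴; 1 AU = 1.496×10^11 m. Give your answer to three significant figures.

Required flux: S = 4σT⁴/(1−α) = 11780 W m^-2.
From L = 4πd²S, d = √(2.18×10^26/(4π·11780)) = 3.838×10^10 m = 0.2565 AU.

0.257 AU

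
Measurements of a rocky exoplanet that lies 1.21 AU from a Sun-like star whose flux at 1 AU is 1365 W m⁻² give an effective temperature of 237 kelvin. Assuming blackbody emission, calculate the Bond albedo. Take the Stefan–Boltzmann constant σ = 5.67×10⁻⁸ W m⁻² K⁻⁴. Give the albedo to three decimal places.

0.233

By the inverse-square law, S = 1365/1.21² = 932.3 W m⁻².
From σT⁴ = S(1−α)/4 we invert for α: 1−α = 4σT⁴/S.
σT⁴ = 178.9 W m⁻², so 4σT⁴ = 715.5 W m⁻².
Hence α = 1 − 715.5/932.3 = 0.2325.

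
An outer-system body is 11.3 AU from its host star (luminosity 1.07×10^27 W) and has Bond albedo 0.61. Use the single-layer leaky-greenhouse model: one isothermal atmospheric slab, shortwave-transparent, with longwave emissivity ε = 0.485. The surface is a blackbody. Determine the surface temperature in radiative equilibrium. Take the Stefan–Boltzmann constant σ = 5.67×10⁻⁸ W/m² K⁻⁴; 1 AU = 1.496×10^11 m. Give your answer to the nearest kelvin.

Orbital distance: d = 11.3 AU = 1.690×10^12 m.
Spreading L over a sphere of radius d: S = 1.07×10^27/(4π·1.69×10^12²) = 29.80 W/m².
At the top of the atmosphere, σT_e⁴ = S(1−α)/4 = 2.905 W/m², giving T_e = 84.60 K.
The surface balance (absorbed SW + ε·downward IR = σT_s⁴) with T_a⁴ = T_s⁴/2 reduces to T_s = T_e·[2/(2−ε)]^¼ = 90.69 K.

91 kelvin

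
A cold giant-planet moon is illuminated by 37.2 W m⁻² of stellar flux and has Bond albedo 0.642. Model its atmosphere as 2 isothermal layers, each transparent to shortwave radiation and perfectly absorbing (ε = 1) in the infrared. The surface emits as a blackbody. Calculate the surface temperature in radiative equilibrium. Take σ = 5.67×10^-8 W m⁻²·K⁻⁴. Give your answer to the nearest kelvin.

The effective emission temperature is T_e = [S(1−α)/(4σ)]^¼ = 87.54 K.
For an N-layer opaque stack, T_s⁴ = (N+1)T_e⁴, hence T_s = (3)^(1/4)×87.54 K = 115.2 K.

115 K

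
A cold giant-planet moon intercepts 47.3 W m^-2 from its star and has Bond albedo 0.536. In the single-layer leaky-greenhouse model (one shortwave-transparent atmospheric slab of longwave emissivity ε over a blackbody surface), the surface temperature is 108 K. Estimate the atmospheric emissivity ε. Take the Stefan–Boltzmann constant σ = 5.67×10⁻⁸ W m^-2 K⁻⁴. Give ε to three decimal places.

0.577

Effective temperature: T_e = [S(1−α)/(4σ)]^(1/4) = 99.18 K.
T_s⁴ = T_e⁴·2/(2−ε) → ε = 2 − 2(T_e/T_s)⁴ = 2 − 2·(99.18/108)⁴ = 0.5774.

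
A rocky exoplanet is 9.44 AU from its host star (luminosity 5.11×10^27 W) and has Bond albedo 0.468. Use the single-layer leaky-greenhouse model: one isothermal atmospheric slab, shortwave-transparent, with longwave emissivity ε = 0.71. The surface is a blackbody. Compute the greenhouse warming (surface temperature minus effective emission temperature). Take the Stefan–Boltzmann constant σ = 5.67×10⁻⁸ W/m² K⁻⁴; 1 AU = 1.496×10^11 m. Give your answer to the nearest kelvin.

d = 9.44 × 1.496×10^11 m = 1.412×10^12 m.
S = L/(4πd²) = 203.9 W/m².
At the top of the atmosphere, σT_e⁴ = S(1−α)/4 = 27.12 W/m², giving T_e = 147.9 K.
Surface balance with a leaky layer gives σT_s⁴ = σT_e⁴·2/(2−ε), so T_s = T_e·[2/(2−0.71)]^(1/4) = 165.0 K.
T_s − T_e = 165.0 − 147.9 = 17.13 K.

17 kelvin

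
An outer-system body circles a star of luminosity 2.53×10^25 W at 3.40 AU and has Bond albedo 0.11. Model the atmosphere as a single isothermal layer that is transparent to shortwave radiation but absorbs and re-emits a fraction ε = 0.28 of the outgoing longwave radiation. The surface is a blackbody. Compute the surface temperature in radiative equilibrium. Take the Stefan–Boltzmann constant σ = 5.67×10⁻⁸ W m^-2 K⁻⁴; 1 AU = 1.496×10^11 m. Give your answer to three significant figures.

77.2 kelvin

d = 3.40 × 1.496×10^11 m = 5.086×10^11 m.
Spreading L over a sphere of radius d: S = 2.53×10^25/(4π·5.09×10^11²) = 7.782 W m^-2.
Effective emission temperature (TOA balance): σT_e⁴ = S(1−α)/4 = 1.731 W m^-2 → T_e = 74.34 K.
For a single slab of emissivity ε, T_s⁴ = 2T_e⁴/(2−ε); thus T_s = 74.34·(1.163)^(1/4) = 77.19 K.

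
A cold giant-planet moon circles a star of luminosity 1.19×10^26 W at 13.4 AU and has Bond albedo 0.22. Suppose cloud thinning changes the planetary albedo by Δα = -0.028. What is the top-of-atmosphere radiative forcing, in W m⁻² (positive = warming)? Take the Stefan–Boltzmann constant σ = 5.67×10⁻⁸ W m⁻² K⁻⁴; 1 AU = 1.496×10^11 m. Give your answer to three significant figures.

Orbital distance: d = 13.4 AU = 2.005×10^12 m.
S = L/(4πd²) = 2.356 W m⁻².
TOA radiative forcing: ΔF = −S·Δα/4 = −2.356·(-0.028)/4 = 0.01650 W m⁻².

0.0165 W m⁻²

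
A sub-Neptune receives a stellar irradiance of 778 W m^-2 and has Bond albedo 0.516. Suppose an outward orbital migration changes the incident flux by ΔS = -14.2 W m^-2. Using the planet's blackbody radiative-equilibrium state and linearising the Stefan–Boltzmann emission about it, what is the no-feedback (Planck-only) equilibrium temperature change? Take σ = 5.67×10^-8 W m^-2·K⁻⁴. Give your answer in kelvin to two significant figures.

-0.92 K

The baseline emission temperature is T_e = 201.9 K.
TOA radiative forcing: ΔF = (1−α)ΔS/4 = 0.484·(-14.2)/4 = -1.718 W m^-2.
Linearising σT⁴ gives d(σT⁴)/dT = 4σT_e³ = 1.865 W m^-2 per K.
So ΔT₀ = -1.718/1.865 = -0.921 K.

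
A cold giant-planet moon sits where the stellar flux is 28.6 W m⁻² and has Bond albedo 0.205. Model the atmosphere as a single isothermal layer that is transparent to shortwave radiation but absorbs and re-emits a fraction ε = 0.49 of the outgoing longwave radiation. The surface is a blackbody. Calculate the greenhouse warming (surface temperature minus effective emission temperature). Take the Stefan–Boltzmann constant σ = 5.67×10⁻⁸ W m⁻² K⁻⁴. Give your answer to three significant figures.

Effective emission temperature (TOA balance): σT_e⁴ = S(1−α)/4 = 5.684 W m⁻² → T_e = 100.1 K.
For a single slab of emissivity ε, T_s⁴ = 2T_e⁴/(2−ε); thus T_s = 100.1·(1.325)^(1/4) = 107.3 K.
Greenhouse warming: T_s − T_e = 7.283 K.

7.28 K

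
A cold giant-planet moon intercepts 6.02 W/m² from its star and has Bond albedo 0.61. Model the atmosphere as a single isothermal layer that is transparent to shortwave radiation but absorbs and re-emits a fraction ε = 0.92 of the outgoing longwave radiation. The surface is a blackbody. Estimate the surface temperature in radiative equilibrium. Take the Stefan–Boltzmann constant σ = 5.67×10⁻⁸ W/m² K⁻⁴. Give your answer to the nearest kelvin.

Effective emission temperature (TOA balance): σT_e⁴ = S(1−α)/4 = 0.5869 W/m² → T_e = 56.72 K.
The surface balance (absorbed SW + ε·downward IR = σT_s⁴) with T_a⁴ = T_s⁴/2 reduces to T_s = T_e·[2/(2−ε)]^¼ = 66.17 K.

66 kelvin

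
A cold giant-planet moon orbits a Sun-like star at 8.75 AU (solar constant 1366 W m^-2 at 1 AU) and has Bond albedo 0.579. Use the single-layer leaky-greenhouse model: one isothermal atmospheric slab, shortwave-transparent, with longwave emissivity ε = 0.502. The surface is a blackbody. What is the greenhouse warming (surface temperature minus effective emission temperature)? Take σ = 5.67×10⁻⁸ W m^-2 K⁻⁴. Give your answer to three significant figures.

Flux at the orbit: S = 1366/(8.75)² = 17.84 W m^-2.
The planet radiates to space at T_e = [S(1−α)/(4σ)]^(1/4) = 75.86 K.
Surface balance with a leaky layer gives σT_s⁴ = σT_e⁴·2/(2−ε), so T_s = T_e·[2/(2−0.502)]^(1/4) = 81.55 K.
The atmosphere warms the surface by 5.684 K.

5.68 kelvin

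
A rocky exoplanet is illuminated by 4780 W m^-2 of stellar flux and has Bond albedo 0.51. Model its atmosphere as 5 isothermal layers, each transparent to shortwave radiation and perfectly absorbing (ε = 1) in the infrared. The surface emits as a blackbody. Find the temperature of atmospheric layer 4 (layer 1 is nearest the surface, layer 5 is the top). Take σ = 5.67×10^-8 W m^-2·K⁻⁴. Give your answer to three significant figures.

OLR = S(1−α)/4 = 585.5 W m^-2; the top layer radiates at T_e = 318.8 K.
Each opaque layer satisfies 2T_j⁴ = T_{j−1}⁴ + T_{j+1}⁴, giving T_k⁴ = (N+1−k)T_e⁴.
T_4 = (2)^(1/4)·318.8 = 379.1 K.

379 K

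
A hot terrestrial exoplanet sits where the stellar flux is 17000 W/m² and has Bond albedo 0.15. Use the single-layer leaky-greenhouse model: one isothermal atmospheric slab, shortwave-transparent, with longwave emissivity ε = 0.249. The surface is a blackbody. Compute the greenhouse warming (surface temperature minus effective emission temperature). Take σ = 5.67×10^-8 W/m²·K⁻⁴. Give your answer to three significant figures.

17.0 kelvin

The planet radiates to space at T_e = [S(1−α)/(4σ)]^(1/4) = 502.4 K.
The surface balance (absorbed SW + ε·downward IR = σT_s⁴) with T_a⁴ = T_s⁴/2 reduces to T_s = T_e·[2/(2−ε)]^¼ = 519.4 K.
Greenhouse warming: T_s − T_e = 16.98 K.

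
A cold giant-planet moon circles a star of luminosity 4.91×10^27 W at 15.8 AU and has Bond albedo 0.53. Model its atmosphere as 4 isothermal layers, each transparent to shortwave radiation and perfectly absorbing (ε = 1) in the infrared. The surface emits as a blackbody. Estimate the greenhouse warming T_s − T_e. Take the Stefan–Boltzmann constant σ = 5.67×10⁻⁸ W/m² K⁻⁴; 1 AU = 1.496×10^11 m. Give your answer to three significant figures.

54.3 K

d = 15.8 × 1.496×10^11 m = 2.364×10^12 m.
Spreading L over a sphere of radius d: S = 4.91×10^27/(4π·2.36×10^12²) = 69.93 W/m².
OLR = S(1−α)/4 = 8.217 W/m²; the top layer radiates at T_e = 109.7 K.
Surface: T_s = (5)^¼·T_e = 164.1 K.
So the greenhouse effect raises the surface by 164.1 − 109.7 = 54.35 K.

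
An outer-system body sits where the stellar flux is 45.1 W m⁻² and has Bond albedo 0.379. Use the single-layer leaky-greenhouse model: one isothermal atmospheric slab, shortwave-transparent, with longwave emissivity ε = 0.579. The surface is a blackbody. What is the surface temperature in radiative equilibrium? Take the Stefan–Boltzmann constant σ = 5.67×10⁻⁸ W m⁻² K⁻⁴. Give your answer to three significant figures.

Effective emission temperature (TOA balance): σT_e⁴ = S(1−α)/4 = 7.002 W m⁻² → T_e = 105.4 K.
Surface balance with a leaky layer gives σT_s⁴ = σT_e⁴·2/(2−ε), so T_s = T_e·[2/(2−0.579)]^(1/4) = 114.8 K.

115 kelvin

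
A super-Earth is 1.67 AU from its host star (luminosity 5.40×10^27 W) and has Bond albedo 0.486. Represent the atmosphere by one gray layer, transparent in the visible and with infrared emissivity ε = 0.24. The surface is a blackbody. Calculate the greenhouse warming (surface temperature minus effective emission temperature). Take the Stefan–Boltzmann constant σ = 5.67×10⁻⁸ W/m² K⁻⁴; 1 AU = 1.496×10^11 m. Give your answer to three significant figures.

Orbital distance: d = 1.67 AU = 2.498×10^11 m.
Flux at the orbit: S = L/(4πd²) = 5.40×10^27/(4π·(2.50×10^11)²) = 6885 W/m².
At the top of the atmosphere, σT_e⁴ = S(1−α)/4 = 884.7 W/m², giving T_e = 353.4 K.
Surface balance with a leaky layer gives σT_s⁴ = σT_e⁴·2/(2−ε), so T_s = T_e·[2/(2−0.24)]^(1/4) = 364.9 K.
T_s − T_e = 364.9 − 353.4 = 11.48 K.

11.5 kelvin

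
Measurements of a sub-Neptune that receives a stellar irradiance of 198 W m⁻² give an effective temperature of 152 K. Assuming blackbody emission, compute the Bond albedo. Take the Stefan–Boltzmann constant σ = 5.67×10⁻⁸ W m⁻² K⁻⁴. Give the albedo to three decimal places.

Energy balance: S(1−α)/4 = σT⁴, so 1−α = 4σT⁴/S.
σT⁴ = 30.27 W m⁻², so 4σT⁴ = 121.1 W m⁻².
Hence α = 1 − 121.1/198.0 = 0.3886.

0.389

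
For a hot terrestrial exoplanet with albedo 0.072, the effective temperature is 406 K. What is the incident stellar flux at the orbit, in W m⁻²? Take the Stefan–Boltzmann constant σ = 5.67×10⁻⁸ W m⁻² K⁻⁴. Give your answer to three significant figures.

Invert the energy balance for S: S = 4σT⁴/(1−α).
The emitted flux is σT⁴ = 1541 W m⁻².
So S = 4×1541/(1−0.072) = 6640 W m⁻².

6640 W m⁻²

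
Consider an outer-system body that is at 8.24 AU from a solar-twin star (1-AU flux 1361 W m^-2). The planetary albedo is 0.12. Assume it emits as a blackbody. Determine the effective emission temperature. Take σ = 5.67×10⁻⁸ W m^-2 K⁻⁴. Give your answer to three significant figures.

By the inverse-square law, S = 1361/8.24² = 20.04 W m^-2.
The planet absorbs (1−α)S over its disc πR² and re-emits over 4πR², so the mean absorbed flux is (1−0.12)·20.04/4 = 4.410 W m^-2.
Set σT⁴ = 4.410 → T = (4.410/σ)^(1/4) = 93.91 K.

93.9 kelvin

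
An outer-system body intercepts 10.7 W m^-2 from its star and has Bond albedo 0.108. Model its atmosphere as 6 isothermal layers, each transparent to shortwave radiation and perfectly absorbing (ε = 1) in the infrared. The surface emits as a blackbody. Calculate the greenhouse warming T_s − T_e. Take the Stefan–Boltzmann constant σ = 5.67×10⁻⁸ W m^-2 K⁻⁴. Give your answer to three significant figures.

50.5 K

Top-of-atmosphere balance: σT_e⁴ = S(1−α)/4 = 2.386 W m^-2 → T_e = 80.54 K.
T_s = (N+1)^(1/4)·T_e = 131.0 K.
So the greenhouse effect raises the surface by 131.0 − 80.54 = 50.47 K.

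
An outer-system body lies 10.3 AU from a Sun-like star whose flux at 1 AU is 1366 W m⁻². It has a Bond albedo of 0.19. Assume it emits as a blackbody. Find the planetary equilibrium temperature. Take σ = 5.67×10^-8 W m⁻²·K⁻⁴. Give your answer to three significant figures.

82.3 K

Flux at the orbit: S = 1366/(10.3)² = 12.88 W m⁻².
Averaging over the sphere, the absorbed flux is S(1−α)/4 = 2.607 W m⁻².
Balancing against σT⁴: T = (2.607/5.67×10⁻⁸)^(1/4) = 82.35 K.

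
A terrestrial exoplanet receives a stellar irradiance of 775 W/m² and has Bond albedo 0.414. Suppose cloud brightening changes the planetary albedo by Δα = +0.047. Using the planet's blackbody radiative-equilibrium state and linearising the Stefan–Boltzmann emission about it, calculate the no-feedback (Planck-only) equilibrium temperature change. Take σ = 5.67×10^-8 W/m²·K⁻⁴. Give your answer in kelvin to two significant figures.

Reference equilibrium: T_e = [S(1−α)/(4σ)]^(1/4) = 211.5 K.
ΔF = −(S/4)Δα = −(775.0/4)×(+0.047) = -9.106 W/m².
Linearising σT⁴ gives d(σT⁴)/dT = 4σT_e³ = 2.147 W/m² per K.
Hence the no-feedback warming is ΔF/(4σT_e³) = -4.24 K.

-4.2 K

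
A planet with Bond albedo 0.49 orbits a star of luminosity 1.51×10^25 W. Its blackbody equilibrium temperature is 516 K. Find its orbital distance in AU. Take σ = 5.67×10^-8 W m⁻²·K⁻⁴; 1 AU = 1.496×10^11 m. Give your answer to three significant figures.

Required flux: S = 4σT⁴/(1−α) = 31530 W m⁻².
Then d = [L/(4πS)]^(1/2) = 6.174×10^9 m, i.e. 0.04127 AU.

0.0413 AU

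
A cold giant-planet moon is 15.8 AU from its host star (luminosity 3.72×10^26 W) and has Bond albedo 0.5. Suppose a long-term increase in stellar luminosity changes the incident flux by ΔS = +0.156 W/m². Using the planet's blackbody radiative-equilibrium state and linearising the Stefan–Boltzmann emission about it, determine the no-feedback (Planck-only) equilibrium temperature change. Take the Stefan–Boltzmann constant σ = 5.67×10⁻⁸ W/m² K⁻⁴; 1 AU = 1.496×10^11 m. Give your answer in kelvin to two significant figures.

d = 15.8 × 1.496×10^11 m = 2.364×10^12 m.
Spreading L over a sphere of radius d: S = 3.72×10^26/(4π·2.36×10^12²) = 5.299 W/m².
The baseline emission temperature is T_e = 58.46 K.
TOA radiative forcing: ΔF = (1−α)ΔS/4 = 0.5·(+0.156)/4 = 0.01950 W/m².
The Planck feedback parameter is 4σT_e³ = 0.04532 W/m²/K.
Hence the no-feedback warming is ΔF/(4σT_e³) = 0.430 K.

0.43 kelvin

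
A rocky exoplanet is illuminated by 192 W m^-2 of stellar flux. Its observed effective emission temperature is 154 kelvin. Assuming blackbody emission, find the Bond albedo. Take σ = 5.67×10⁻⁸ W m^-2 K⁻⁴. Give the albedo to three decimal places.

Rearranging the radiative balance, α = 1 − 4σT⁴/S.
σT⁴ = 31.89 W m^-2, so 4σT⁴ = 127.6 W m^-2.
Hence α = 1 − 127.6/192.0 = 0.3356.

0.336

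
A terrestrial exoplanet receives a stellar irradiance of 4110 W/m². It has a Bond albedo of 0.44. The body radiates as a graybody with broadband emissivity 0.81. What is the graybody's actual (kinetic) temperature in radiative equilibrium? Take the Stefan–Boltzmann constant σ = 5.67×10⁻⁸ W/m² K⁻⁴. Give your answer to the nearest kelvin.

Averaging over the sphere, the absorbed flux is S(1−α)/4 = 575.4 W/m².
Radiative balance εσT⁴ = 575.4 gives T = [575.4/(0.81·σ)]^(1/4) = 334.6 K.

335 kelvin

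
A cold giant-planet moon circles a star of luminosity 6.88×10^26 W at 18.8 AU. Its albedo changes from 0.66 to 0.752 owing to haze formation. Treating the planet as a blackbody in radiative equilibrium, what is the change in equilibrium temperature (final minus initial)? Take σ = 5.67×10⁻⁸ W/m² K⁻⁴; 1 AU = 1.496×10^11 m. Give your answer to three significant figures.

Orbital distance: d = 18.8 AU = 2.812×10^12 m.
Flux at the orbit: S = L/(4πd²) = 6.88×10^26/(4π·(2.81×10^12)²) = 6.921 W/m².
With α = 0.66, T₁ = 56.76 K.
Final:   T₂ = [S(1−0.752)/(4σ)]^(1/4) = 52.45 K.
Change: 52.45 − 56.76 = -4.305 K.

-4.30 kelvin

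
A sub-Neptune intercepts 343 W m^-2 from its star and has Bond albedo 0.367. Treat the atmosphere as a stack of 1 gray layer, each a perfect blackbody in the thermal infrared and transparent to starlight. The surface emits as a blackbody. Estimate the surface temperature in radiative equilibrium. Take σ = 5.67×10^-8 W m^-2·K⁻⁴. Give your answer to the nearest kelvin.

OLR = S(1−α)/4 = 54.28 W m^-2; the top layer radiates at T_e = 175.9 K.
For an N-layer opaque stack, T_s⁴ = (N+1)T_e⁴, hence T_s = (2)^(1/4)×175.9 K = 209.2 K.

209 kelvin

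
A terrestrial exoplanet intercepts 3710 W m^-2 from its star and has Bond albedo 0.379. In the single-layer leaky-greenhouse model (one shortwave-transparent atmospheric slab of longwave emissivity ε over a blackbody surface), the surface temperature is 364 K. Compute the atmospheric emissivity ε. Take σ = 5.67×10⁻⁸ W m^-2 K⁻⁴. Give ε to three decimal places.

0.843

Effective temperature: T_e = [S(1−α)/(4σ)]^(1/4) = 317.5 K.
T_s⁴ = T_e⁴·2/(2−ε) → ε = 2 − 2(T_e/T_s)⁴ = 2 − 2·(317.5/364)⁴ = 0.8427.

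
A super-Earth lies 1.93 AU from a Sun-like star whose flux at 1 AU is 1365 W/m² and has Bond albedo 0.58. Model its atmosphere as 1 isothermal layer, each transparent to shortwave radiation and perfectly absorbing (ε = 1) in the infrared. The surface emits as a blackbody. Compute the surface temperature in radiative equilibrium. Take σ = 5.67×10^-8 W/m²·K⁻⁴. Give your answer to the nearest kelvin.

192 kelvin

Irradiance scales as 1/d², so S = 1365 W/m² × (1/1.93)² = 366.5 W/m².
OLR = S(1−α)/4 = 38.48 W/m²; the top layer radiates at T_e = 161.4 K.
For an N-layer opaque stack, T_s⁴ = (N+1)T_e⁴, hence T_s = (2)^(1/4)×161.4 K = 191.9 K.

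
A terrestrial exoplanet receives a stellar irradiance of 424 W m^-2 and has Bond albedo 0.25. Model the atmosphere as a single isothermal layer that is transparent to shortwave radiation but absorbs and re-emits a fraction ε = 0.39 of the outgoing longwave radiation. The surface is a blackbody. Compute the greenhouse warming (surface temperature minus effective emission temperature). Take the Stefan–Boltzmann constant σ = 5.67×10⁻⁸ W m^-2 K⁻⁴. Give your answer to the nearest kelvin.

11 kelvin

The planet radiates to space at T_e = [S(1−α)/(4σ)]^(1/4) = 193.5 K.
For a single slab of emissivity ε, T_s⁴ = 2T_e⁴/(2−ε); thus T_s = 193.5·(1.242)^(1/4) = 204.3 K.
Greenhouse warming: T_s − T_e = 10.78 K.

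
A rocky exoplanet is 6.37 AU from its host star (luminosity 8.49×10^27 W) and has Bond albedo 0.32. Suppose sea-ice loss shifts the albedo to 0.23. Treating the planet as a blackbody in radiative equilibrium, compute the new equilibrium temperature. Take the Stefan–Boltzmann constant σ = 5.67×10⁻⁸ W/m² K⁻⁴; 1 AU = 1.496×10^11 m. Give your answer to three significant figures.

Orbital distance: d = 6.37 AU = 9.530×10^11 m.
Flux at the orbit: S = L/(4πd²) = 8.49×10^27/(4π·(9.53×10^11)²) = 744.0 W/m².
With the new albedo, S(1−α₂)/4 = 143.2 W/m², so T₂ = 224.2 K.

224 K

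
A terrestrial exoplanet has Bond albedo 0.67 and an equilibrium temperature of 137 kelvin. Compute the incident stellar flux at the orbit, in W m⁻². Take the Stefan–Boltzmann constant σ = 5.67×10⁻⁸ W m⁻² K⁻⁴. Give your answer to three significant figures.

242 W m⁻²

From S(1−α)/4 = σT⁴: S = 4σT⁴/(1−α).
σT⁴ = 5.67×10⁻⁸·(137)⁴ = 19.97 W m⁻².
S = 4·19.97/0.33 = 242.1 W m⁻².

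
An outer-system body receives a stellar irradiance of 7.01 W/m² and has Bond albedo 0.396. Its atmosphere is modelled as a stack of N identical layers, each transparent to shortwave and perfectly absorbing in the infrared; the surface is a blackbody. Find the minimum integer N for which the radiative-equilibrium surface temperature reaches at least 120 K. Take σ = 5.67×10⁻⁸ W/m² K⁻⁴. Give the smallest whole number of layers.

11

OLR = S(1−α)/4 = 1.059 W/m²; the top layer radiates at T_e = 65.73 K.
Need (N+1)T_e⁴ ≥ T_s⁴, i.e. N+1 ≥ (120/65.73)⁴ = 11.107.
Rounding up, N = 11.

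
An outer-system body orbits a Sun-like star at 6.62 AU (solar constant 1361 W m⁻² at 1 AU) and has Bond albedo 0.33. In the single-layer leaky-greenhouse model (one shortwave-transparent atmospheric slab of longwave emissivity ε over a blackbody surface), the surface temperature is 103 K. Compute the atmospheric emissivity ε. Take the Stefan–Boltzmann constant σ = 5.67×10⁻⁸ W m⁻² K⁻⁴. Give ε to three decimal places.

By the inverse-square law, S = 1361/6.62² = 31.06 W m⁻².
First, T_e = [31.06·(1−0.33)/(4σ)]^(1/4) = 97.87 K.
Inverting T_s⁴ = 2T_e⁴/(2−ε): (T_e/T_s)⁴ = 0.8151, so ε = 2(1 − 0.8151) = 0.3697.

0.370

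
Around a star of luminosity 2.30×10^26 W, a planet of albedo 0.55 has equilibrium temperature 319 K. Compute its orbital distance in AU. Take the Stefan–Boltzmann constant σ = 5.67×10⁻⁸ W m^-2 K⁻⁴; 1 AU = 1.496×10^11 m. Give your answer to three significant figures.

0.396 AU

The flux needed for this T is 4σT⁴/(1−0.55) = 5219 W m^-2.
From L = 4πd²S, d = √(2.30×10^26/(4π·5219)) = 5.922×10^10 m = 0.3959 AU.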